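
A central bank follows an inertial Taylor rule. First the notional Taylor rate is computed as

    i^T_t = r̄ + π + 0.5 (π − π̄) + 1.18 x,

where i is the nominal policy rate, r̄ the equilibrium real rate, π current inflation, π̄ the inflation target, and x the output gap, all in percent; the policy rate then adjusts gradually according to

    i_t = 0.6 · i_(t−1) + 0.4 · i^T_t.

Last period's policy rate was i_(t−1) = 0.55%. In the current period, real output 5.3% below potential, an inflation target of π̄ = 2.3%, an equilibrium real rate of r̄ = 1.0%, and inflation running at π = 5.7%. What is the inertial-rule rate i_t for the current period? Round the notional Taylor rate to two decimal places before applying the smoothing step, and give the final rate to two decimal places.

Output 5.3% below potential → x = -5.3.
i^T_t = 1.0 + 5.7 + 0.5 × (5.7 − 2.3) + 1.18 × (-5.3)
   = 1.0 + 5.7 + 1.7 − 6.254 = 2.15
i_t = 0.6 × 0.55 + 0.4 × 2.15 = 0.33 + 0.86 = 1.19

1.19%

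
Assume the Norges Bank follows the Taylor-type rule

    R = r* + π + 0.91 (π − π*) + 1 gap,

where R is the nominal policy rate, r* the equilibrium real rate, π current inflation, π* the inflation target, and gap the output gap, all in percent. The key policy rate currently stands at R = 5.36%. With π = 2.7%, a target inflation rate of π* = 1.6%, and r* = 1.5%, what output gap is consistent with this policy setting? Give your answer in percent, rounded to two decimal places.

1 gap = 5.36 − 1.5 − 2.7 − 0.91 × (2.7 − 1.6) = 0.159
gap = 0.159 / 1 = 0.16

0.16%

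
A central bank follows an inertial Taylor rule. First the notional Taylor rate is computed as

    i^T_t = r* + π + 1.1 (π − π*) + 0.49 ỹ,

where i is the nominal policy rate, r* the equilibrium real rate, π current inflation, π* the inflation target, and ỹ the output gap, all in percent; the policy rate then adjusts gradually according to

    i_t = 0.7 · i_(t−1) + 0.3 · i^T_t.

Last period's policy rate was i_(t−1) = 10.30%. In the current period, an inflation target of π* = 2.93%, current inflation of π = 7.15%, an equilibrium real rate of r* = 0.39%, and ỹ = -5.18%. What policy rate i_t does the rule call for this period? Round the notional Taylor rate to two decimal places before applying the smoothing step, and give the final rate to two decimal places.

i^T_t = 0.39 + 7.15 + 1.1 × (7.15 − 2.93) + 0.49 × (-5.18)
   = 0.39 + 7.15 + 4.642 − 2.5382 = 9.64
i_t = 0.7 × 10.30 + 0.3 × 9.64 = 7.21 + 2.892 = 10.10

10.10%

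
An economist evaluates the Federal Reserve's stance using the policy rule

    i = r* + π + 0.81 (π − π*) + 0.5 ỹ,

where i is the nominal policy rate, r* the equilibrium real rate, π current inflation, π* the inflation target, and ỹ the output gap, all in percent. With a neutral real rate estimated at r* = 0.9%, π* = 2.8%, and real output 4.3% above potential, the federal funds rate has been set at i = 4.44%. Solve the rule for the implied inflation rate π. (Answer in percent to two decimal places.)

2.02%

Output 4.3% above potential → ỹ = 4.3.
Collecting π: i = r* + (1 + 0.81) π − 0.81 π* + 0.5 ỹ
1.81 π = 4.44 − 0.9 + 0.81 × 2.8 − 0.5 × 4.3 = 3.658
π = 3.658 / 1.81 = 2.02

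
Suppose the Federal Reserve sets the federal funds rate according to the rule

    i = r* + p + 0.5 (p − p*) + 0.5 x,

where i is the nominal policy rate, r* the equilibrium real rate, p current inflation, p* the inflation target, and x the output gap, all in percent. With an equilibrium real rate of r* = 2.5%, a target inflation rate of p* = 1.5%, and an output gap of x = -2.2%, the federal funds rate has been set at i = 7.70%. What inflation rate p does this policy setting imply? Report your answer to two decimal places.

4.70%

Collecting p: i = r* + (1 + 0.5) p − 0.5 p* + 0.5 x
1.5 p = 7.70 − 2.5 + 0.5 × 1.5 − 0.5 × (-2.2) = 7.05
p = 7.05 / 1.5 = 4.70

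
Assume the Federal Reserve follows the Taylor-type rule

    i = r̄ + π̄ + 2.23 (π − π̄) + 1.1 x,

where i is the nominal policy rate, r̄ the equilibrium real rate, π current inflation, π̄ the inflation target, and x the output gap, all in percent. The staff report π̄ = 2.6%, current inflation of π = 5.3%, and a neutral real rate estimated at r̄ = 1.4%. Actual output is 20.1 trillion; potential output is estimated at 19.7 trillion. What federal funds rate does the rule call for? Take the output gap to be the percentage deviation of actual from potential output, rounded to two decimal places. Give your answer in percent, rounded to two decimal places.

Output gap = 100 × (20.1 − 19.7) / 19.7 = 2.03%.
i = 1.40 + 2.60 + 2.23 × (5.30 − 2.60) + 1.1 × 2.03
   = 1.40 + 2.6 + 6.021 + 2.233 = 12.25

12.25%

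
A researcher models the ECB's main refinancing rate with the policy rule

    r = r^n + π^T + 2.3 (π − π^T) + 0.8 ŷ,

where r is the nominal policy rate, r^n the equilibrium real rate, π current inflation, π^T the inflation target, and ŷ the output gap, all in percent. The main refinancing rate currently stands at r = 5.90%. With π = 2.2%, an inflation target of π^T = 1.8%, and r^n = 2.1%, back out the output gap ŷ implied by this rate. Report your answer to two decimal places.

0.8 ŷ = 5.90 − 2.1 − 1.8 − 2.3 × (2.2 − 1.8) = 1.08
ŷ = 1.08 / 0.8 = 1.35

1.35%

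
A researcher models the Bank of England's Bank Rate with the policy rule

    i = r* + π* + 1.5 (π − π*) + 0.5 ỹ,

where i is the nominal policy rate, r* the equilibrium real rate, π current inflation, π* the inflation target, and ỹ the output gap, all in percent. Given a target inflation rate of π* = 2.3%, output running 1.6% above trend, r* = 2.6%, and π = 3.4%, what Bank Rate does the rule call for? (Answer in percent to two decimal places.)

7.35%

Output 1.6% above potential → ỹ = 1.6.
i = 2.6 + 2.3 + 1.5 × (3.4 − 2.3) + 0.5 × 1.6
   = 2.6 + 2.3 + 1.65 + 0.8 = 7.35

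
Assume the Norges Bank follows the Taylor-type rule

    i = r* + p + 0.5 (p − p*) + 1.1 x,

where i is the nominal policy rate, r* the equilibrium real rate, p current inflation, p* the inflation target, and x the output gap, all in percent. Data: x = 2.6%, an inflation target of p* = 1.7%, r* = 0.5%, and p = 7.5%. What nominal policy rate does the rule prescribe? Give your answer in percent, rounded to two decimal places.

i = 0.5 + 7.5 + 0.5 × (7.5 − 1.7) + 1.1 × 2.6
   = 0.5 + 7.5 + 2.9 + 2.86 = 13.76

13.76%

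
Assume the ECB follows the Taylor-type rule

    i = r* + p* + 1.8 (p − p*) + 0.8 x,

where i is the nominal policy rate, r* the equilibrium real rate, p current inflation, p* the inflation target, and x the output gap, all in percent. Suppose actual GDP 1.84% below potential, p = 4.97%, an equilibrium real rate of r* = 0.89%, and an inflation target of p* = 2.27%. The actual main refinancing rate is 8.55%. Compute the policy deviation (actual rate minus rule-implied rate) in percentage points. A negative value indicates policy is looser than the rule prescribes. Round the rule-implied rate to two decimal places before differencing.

Output 1.84% below potential → x = -1.84.
i = 0.89 + 2.27 + 1.8 × (4.97 − 2.27) + 0.8 × (-1.84)
   = 0.89 + 2.27 + 4.86 − 1.472 = 6.55
Deviation = 8.55 − 6.55 = 2.00 pp.

2.00 pp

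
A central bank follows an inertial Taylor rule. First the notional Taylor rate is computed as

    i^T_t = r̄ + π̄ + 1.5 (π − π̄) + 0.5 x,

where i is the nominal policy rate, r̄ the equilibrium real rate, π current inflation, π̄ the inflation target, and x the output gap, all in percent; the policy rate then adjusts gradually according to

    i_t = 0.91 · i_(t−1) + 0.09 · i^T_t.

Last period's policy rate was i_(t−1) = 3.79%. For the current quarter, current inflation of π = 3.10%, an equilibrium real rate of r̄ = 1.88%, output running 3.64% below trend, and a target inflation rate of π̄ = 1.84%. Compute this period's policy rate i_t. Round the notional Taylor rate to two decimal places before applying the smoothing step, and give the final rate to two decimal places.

Output 3.64% below potential → x = -3.64.
i^T_t = 1.88 + 1.84 + 1.5 × (3.10 − 1.84) + 0.5 × (-3.64)
   = 1.88 + 1.84 + 1.89 − 1.82 = 3.79
i_t = 0.91 × 3.79 + 0.09 × 3.79 = 3.4489 + 0.3411 = 3.79

3.79%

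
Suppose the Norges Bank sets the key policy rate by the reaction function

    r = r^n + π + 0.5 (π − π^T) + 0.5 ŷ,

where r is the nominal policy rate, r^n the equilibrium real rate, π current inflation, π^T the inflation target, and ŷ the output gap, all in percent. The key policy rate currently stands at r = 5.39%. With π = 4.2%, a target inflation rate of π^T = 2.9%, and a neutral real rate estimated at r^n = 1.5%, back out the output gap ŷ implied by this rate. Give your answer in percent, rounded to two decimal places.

-1.92%

0.5 ŷ = 5.39 − 1.5 − 4.2 − 0.5 × (4.2 − 2.9) = -0.96
ŷ = -0.96 / 0.5 = -1.92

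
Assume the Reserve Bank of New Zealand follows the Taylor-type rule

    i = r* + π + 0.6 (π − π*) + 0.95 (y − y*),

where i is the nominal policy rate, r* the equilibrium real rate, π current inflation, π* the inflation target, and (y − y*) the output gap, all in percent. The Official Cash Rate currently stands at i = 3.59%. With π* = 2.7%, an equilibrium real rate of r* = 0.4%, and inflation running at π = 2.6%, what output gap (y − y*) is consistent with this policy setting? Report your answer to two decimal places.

0.68%

0.95 (y − y*) = 3.59 − 0.4 − 2.6 − 0.6 × (2.6 − 2.7) = 0.65
(y − y*) = 0.65 / 0.95 = 0.68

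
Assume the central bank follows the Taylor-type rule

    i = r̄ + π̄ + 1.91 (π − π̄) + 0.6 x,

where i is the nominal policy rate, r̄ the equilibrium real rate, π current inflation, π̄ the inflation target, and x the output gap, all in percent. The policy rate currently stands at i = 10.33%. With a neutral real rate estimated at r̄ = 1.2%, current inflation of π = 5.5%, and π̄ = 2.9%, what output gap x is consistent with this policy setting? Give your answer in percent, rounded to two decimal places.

2.11%

0.6 x = 10.33 − 1.2 − 2.9 − 1.91 × (5.5 − 2.9) = 1.264
x = 1.264 / 0.6 = 2.11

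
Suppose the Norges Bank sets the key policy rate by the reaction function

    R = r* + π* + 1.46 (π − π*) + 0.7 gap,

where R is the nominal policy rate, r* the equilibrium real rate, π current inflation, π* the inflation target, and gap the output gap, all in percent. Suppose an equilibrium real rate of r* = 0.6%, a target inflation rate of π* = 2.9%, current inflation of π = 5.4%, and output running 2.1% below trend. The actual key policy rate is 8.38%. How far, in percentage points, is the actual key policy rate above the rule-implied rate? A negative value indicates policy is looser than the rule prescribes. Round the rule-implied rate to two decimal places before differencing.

2.70 pp

Output 2.1% below potential → gap = -2.1.
R = 0.6 + 2.9 + 1.46 × (5.4 − 2.9) + 0.7 × (-2.1)
   = 0.6 + 2.9 + 3.65 − 1.47 = 5.68
Deviation = 8.38 − 5.68 = 2.70 pp.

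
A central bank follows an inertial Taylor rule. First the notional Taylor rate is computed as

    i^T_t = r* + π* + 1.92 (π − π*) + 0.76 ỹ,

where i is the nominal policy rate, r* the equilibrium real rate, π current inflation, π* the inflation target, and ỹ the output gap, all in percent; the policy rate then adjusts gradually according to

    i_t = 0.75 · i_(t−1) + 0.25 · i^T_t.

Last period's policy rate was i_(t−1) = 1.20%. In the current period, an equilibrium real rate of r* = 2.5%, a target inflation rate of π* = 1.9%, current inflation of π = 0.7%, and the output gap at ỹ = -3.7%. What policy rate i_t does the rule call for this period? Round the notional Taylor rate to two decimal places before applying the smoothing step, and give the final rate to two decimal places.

i^T_t = 2.5 + 1.9 + 1.92 × (0.7 − 1.9) + 0.76 × (-3.7)
   = 2.5 + 1.9 − 2.304 − 2.812 = -0.72
i_t = 0.75 × 1.20 + 0.25 × (-0.72) = 0.9 − 0.18 = 0.72

0.72%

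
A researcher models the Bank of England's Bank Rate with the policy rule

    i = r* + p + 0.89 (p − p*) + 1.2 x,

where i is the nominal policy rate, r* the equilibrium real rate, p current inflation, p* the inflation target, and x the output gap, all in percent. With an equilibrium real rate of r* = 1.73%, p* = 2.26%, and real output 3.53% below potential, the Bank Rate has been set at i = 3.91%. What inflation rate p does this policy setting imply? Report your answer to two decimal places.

4.46%

Output 3.53% below potential → x = -3.53.
Collecting p: i = r* + (1 + 0.89) p − 0.89 p* + 1.2 x
1.89 p = 3.91 − 1.73 + 0.89 × 2.26 − 1.2 × (-3.53) = 8.4274
p = 8.4274 / 1.89 = 4.46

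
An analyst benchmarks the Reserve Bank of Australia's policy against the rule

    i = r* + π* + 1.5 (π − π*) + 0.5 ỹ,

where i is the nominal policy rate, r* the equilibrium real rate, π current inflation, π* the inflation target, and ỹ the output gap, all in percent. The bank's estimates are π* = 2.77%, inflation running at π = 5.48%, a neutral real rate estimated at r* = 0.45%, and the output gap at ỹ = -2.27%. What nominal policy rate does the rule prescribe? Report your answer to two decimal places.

6.15%

i = 0.45 + 2.77 + 1.5 × (5.48 − 2.77) + 0.5 × (-2.27)
   = 0.45 + 2.77 + 4.065 − 1.135 = 6.15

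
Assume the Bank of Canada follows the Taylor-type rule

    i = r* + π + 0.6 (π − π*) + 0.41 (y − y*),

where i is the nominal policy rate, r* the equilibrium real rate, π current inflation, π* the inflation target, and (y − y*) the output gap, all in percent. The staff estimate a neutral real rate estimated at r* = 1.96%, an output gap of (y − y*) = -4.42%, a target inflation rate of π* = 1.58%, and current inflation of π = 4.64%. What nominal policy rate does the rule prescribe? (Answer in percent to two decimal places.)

6.62%

i = 1.96 + 4.64 + 0.6 × (4.64 − 1.58) + 0.41 × (-4.42)
   = 1.96 + 4.64 + 1.836 − 1.8122 = 6.62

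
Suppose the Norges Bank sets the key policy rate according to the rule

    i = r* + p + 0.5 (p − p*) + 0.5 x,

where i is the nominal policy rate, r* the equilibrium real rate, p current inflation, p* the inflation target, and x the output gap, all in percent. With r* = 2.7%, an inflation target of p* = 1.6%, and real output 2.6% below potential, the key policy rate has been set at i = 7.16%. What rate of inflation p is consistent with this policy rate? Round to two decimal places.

Output 2.6% below potential → x = -2.6.
Collecting p: i = r* + (1 + 0.5) p − 0.5 p* + 0.5 x
1.5 p = 7.16 − 2.7 + 0.5 × 1.6 − 0.5 × (-2.6) = 6.56
p = 6.56 / 1.5 = 4.37

4.37%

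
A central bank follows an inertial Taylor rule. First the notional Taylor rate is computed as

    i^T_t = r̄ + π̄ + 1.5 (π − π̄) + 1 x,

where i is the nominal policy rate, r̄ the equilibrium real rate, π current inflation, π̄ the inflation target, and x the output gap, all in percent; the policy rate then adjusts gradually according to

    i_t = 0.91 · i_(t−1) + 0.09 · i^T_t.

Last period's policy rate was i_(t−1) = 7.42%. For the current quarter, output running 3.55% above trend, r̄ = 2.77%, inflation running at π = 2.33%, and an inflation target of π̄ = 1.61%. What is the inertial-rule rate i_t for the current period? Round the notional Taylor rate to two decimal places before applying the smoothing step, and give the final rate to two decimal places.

Output 3.55% above potential → x = 3.55.
i^T_t = 2.77 + 1.61 + 1.5 × (2.33 − 1.61) + 1 × 3.55
   = 2.77 + 1.61 + 1.08 + 3.55 = 9.01
i_t = 0.91 × 7.42 + 0.09 × 9.01 = 6.7522 + 0.8109 = 7.56

7.56%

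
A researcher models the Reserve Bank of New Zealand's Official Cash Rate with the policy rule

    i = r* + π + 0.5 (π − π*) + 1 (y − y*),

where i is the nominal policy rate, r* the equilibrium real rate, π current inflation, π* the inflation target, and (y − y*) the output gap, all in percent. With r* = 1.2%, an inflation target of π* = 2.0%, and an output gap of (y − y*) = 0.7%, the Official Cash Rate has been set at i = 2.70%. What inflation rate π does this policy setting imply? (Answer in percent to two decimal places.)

1.20%

Collecting π: i = r* + (1 + 0.5) π − 0.5 π* + 1 (y − y*)
1.5 π = 2.70 − 1.2 + 0.5 × 2.0 − 1 × 0.7 = 1.8
π = 1.8 / 1.5 = 1.20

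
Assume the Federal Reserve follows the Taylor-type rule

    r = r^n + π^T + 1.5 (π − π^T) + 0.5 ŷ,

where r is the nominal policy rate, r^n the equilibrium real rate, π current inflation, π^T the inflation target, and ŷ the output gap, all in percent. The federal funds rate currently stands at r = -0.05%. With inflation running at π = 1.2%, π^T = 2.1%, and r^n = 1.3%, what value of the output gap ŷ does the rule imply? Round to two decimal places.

-4.20%

0.5 ŷ = -0.05 − 1.3 − 2.1 − 1.5 × (1.2 − 2.1) = -2.1
ŷ = -2.1 / 0.5 = -4.20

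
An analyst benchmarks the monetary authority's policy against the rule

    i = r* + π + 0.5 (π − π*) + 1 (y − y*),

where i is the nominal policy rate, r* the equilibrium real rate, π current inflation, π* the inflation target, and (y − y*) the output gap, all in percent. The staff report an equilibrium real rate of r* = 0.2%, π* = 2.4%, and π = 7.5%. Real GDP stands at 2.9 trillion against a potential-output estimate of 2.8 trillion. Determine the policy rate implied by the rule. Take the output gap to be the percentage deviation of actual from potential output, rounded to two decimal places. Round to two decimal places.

Output gap = 100 × (2.9 − 2.8) / 2.8 = 3.57%.
i = 0.20 + 7.50 + 0.5 × (7.50 − 2.40) + 1 × 3.57
   = 0.20 + 7.5 + 2.55 + 3.57 = 13.82

13.82%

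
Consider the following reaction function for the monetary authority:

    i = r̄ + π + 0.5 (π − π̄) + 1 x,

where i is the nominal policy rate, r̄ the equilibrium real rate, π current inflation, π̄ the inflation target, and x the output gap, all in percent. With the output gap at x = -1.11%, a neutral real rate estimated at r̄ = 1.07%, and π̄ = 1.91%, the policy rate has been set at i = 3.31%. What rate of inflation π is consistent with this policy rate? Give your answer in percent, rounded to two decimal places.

2.87%

Collecting π: i = r̄ + (1 + 0.5) π − 0.5 π̄ + 1 x
1.5 π = 3.31 − 1.07 + 0.5 × 1.91 − 1 × (-1.11) = 4.305
π = 4.305 / 1.5 = 2.87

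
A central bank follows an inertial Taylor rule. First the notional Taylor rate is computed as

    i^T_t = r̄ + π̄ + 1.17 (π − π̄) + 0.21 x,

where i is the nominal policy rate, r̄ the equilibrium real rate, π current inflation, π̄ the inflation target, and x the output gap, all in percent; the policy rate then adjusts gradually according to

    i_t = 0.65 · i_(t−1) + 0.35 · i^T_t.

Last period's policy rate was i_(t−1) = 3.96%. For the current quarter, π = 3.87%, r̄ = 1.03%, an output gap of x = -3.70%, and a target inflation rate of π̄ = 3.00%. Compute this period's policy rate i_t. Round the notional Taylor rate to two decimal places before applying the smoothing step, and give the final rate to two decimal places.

4.07%

i^T_t = 1.03 + 3.00 + 1.17 × (3.87 − 3.00) + 0.21 × (-3.70)
   = 1.03 + 3 + 1.0179 − 0.777 = 4.27
i_t = 0.65 × 3.96 + 0.35 × 4.27 = 2.574 + 1.4945 = 4.07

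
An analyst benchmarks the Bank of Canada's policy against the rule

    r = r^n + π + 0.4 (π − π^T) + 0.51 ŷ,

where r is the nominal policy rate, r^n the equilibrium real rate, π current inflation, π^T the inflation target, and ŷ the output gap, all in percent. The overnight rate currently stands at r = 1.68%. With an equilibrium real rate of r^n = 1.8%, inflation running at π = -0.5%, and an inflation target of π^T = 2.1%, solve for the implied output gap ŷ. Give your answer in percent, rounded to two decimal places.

0.51 ŷ = 1.68 − 1.8 − (-0.5) − 0.4 × ((-0.5) − 2.1) = 1.42
ŷ = 1.42 / 0.51 = 2.78

2.78%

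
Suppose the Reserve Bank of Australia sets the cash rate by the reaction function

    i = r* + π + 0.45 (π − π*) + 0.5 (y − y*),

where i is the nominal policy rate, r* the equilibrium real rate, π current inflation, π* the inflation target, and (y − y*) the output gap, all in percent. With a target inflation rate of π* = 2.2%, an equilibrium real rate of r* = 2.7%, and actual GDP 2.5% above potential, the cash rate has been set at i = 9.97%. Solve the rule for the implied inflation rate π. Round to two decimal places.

Output 2.5% above potential → (y − y*) = 2.5.
Collecting π: i = r* + (1 + 0.45) π − 0.45 π* + 0.5 (y − y*)
1.45 π = 9.97 − 2.7 + 0.45 × 2.2 − 0.5 × 2.5 = 7.01
π = 7.01 / 1.45 = 4.83

4.83%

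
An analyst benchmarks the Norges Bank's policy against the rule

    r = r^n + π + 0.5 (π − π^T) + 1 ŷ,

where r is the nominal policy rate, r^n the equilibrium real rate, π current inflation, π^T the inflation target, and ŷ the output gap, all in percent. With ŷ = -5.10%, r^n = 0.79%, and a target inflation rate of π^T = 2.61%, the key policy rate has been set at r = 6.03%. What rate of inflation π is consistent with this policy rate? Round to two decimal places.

Collecting π: r = r^n + (1 + 0.5) π − 0.5 π^T + 1 ŷ
1.5 π = 6.03 − 0.79 + 0.5 × 2.61 − 1 × (-5.10) = 11.645
π = 11.645 / 1.5 = 7.76

7.76%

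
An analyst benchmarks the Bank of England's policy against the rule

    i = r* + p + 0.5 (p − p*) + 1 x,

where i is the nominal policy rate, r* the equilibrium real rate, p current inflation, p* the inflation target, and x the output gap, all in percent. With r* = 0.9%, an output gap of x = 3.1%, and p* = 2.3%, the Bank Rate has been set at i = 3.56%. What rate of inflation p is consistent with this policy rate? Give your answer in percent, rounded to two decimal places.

0.47%

Collecting p: i = r* + (1 + 0.5) p − 0.5 p* + 1 x
1.5 p = 3.56 − 0.9 + 0.5 × 2.3 − 1 × 3.1 = 0.71
p = 0.71 / 1.5 = 0.47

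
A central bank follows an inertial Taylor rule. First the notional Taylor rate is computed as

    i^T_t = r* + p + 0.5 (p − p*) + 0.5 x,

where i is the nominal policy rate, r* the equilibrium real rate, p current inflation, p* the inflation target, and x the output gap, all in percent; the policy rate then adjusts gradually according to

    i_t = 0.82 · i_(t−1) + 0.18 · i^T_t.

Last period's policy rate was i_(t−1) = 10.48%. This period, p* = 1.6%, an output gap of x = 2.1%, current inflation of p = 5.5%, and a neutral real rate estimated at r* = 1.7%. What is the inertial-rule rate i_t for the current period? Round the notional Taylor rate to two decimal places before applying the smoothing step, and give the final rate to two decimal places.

i^T_t = 1.7 + 5.5 + 0.5 × (5.5 − 1.6) + 0.5 × 2.1
   = 1.7 + 5.5 + 1.95 + 1.05 = 10.20
i_t = 0.82 × 10.48 + 0.18 × 10.20 = 8.5936 + 1.836 = 10.43

10.43%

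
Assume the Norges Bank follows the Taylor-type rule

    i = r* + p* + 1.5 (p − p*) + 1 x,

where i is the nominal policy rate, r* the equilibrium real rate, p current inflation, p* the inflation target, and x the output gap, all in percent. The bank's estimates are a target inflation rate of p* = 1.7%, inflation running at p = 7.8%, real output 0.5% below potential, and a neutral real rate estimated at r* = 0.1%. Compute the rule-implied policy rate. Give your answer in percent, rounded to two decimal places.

10.45%

Output 0.5% below potential → x = -0.5.
i = 0.1 + 1.7 + 1.5 × (7.8 − 1.7) + 1 × (-0.5)
   = 0.1 + 1.7 + 9.15 − 0.5 = 10.45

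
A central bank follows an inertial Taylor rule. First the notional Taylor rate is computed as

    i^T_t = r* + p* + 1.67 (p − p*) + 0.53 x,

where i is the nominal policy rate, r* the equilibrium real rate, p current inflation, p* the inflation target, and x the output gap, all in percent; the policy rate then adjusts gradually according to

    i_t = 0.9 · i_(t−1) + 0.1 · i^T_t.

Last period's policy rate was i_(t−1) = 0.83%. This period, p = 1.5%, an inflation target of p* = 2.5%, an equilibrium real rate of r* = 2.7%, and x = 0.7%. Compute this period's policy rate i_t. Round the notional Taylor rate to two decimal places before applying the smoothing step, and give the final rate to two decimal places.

1.14%

i^T_t = 2.7 + 2.5 + 1.67 × (1.5 − 2.5) + 0.53 × 0.7
   = 2.7 + 2.5 − 1.67 + 0.371 = 3.90
i_t = 0.9 × 0.83 + 0.1 × 3.90 = 0.747 + 0.39 = 1.14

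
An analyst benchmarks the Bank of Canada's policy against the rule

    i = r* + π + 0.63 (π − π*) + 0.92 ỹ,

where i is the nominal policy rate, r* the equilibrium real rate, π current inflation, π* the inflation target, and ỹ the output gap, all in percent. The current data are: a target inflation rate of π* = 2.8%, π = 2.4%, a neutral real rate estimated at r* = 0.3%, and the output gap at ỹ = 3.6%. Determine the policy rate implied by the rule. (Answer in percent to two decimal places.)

5.76%

i = 0.3 + 2.4 + 0.63 × (2.4 − 2.8) + 0.92 × 3.6
   = 0.3 + 2.4 − 0.252 + 3.312 = 5.76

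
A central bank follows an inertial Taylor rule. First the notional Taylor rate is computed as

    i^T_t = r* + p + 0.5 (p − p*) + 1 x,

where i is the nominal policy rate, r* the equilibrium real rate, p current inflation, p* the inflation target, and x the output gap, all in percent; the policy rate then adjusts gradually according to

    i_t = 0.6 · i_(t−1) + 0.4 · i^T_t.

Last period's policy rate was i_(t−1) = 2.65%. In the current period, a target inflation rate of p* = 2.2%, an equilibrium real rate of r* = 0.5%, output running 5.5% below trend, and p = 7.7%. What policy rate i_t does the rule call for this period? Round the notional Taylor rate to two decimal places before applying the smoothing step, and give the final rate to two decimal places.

Output 5.5% below potential → x = -5.5.
i^T_t = 0.5 + 7.7 + 0.5 × (7.7 − 2.2) + 1 × (-5.5)
   = 0.5 + 7.7 + 2.75 − 5.5 = 5.45
i_t = 0.6 × 2.65 + 0.4 × 5.45 = 1.59 + 2.18 = 3.77

3.77%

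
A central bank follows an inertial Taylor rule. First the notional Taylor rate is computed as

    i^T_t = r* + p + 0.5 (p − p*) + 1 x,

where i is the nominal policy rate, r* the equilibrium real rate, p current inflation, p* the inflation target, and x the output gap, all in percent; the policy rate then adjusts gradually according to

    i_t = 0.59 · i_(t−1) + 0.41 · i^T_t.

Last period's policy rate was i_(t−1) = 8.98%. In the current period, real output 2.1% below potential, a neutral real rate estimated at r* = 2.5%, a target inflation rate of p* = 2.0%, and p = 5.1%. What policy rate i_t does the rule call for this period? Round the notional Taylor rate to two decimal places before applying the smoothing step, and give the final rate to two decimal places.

Output 2.1% below potential → x = -2.1.
i^T_t = 2.5 + 5.1 + 0.5 × (5.1 − 2.0) + 1 × (-2.1)
   = 2.5 + 5.1 + 1.55 − 2.1 = 7.05
i_t = 0.59 × 8.98 + 0.41 × 7.05 = 5.2982 + 2.8905 = 8.19

8.19%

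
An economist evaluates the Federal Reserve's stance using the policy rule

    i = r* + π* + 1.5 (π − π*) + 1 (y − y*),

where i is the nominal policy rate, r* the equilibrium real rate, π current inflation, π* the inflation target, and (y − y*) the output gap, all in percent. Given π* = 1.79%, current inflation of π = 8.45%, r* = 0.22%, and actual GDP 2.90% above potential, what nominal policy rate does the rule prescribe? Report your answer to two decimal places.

Output 2.90% above potential → (y − y*) = 2.90.
i = 0.22 + 1.79 + 1.5 × (8.45 − 1.79) + 1 × 2.90
   = 0.22 + 1.79 + 9.99 + 2.9 = 14.90

14.90%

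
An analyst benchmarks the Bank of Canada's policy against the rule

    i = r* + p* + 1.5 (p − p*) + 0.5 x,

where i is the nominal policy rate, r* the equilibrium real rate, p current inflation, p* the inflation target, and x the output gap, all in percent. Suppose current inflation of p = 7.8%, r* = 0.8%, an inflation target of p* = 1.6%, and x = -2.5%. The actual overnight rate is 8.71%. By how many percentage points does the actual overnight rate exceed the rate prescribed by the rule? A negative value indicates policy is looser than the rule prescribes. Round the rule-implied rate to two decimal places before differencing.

-1.74 pp

i = 0.8 + 1.6 + 1.5 × (7.8 − 1.6) + 0.5 × (-2.5)
   = 0.8 + 1.6 + 9.3 − 1.25 = 10.45
Deviation = 8.71 − 10.45 = -1.74 pp.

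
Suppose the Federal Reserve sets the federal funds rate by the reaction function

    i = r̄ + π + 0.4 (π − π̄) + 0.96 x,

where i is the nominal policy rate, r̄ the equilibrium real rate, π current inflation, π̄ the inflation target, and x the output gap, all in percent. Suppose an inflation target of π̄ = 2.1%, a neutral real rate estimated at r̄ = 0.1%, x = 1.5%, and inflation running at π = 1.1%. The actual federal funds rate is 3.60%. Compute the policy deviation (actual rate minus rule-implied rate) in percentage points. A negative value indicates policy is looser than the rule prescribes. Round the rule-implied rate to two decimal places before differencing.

i = 0.1 + 1.1 + 0.4 × (1.1 − 2.1) + 0.96 × 1.5
   = 0.1 + 1.1 − 0.4 + 1.44 = 2.24
Deviation = 3.60 − 2.24 = 1.36 pp.

1.36 pp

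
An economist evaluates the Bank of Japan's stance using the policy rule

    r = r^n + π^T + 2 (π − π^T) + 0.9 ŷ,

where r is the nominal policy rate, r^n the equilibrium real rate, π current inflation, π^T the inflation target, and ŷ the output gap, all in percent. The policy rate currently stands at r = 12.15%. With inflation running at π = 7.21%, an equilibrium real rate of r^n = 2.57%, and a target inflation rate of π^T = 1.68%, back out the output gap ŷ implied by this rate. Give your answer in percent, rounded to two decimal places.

-3.51%

0.9 ŷ = 12.15 − 2.57 − 1.68 − 2 × (7.21 − 1.68) = -3.16
ŷ = -3.16 / 0.9 = -3.51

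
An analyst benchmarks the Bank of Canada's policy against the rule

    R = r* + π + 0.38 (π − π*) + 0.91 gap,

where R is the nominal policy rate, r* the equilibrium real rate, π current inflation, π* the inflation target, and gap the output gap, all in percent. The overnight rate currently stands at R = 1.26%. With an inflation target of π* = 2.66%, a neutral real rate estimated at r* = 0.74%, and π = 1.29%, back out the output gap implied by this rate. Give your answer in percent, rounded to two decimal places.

-0.27%

0.91 gap = 1.26 − 0.74 − 1.29 − 0.38 × (1.29 − 2.66) = -0.2494
gap = -0.2494 / 0.91 = -0.27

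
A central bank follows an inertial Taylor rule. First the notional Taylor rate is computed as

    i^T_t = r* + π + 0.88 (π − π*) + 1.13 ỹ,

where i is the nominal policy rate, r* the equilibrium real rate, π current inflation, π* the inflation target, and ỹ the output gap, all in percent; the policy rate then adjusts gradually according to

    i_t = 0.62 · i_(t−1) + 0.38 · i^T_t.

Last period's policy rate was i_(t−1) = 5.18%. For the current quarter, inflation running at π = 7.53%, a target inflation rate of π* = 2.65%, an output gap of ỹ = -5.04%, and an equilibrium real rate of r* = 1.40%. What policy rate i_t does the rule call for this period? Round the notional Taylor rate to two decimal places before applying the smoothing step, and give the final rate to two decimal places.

i^T_t = 1.40 + 7.53 + 0.88 × (7.53 − 2.65) + 1.13 × (-5.04)
   = 1.40 + 7.53 + 4.2944 − 5.6952 = 7.53
i_t = 0.62 × 5.18 + 0.38 × 7.53 = 3.2116 + 2.8614 = 6.07

6.07%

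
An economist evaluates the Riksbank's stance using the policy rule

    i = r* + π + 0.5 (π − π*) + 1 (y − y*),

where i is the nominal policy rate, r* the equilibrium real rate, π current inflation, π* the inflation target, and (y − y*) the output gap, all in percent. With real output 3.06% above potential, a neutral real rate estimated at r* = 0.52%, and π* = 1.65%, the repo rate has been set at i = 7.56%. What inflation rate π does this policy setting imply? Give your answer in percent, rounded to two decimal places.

3.20%

Output 3.06% above potential → (y − y*) = 3.06.
Collecting π: i = r* + (1 + 0.5) π − 0.5 π* + 1 (y − y*)
1.5 π = 7.56 − 0.52 + 0.5 × 1.65 − 1 × 3.06 = 4.805
π = 4.805 / 1.5 = 3.20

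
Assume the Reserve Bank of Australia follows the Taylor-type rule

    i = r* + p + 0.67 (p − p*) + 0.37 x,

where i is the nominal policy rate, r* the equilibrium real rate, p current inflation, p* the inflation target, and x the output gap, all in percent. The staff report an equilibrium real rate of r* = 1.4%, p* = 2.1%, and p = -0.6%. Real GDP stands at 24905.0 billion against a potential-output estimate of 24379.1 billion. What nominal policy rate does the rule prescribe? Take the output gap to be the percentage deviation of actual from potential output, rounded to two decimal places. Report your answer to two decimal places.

Output gap = 100 × (24905.0 − 24379.1) / 24379.1 = 2.16%.
i = 1.40 + (-0.60) + 0.67 × (-0.60 − 2.10) + 0.37 × 2.16
   = 1.40 − 0.6 − 1.809 + 0.7992 = -0.21

-0.21%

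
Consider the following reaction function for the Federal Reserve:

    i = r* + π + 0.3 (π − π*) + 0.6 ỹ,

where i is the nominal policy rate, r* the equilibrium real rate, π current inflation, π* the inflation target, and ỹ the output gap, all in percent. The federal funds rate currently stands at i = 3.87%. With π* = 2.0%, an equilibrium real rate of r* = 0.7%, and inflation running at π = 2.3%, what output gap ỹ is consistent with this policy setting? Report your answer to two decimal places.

1.30%

0.6 ỹ = 3.87 − 0.7 − 2.3 − 0.3 × (2.3 − 2.0) = 0.78
ỹ = 0.78 / 0.6 = 1.30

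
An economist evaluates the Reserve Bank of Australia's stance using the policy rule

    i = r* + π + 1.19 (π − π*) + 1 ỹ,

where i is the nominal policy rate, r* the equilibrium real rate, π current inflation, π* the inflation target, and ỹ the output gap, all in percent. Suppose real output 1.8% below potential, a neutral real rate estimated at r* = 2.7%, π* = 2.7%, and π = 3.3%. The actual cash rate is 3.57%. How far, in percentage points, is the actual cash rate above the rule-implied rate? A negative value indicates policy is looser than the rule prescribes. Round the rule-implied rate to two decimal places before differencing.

-1.34 pp

Output 1.8% below potential → ỹ = -1.8.
i = 2.7 + 3.3 + 1.19 × (3.3 − 2.7) + 1 × (-1.8)
   = 2.7 + 3.3 + 0.714 − 1.8 = 4.91
Deviation = 3.57 − 4.91 = -1.34 pp.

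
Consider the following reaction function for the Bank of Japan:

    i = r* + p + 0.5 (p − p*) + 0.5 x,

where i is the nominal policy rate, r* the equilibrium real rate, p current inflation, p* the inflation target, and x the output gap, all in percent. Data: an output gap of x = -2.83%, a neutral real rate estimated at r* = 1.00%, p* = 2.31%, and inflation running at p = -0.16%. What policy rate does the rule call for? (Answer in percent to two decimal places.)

-1.81%

i = 1.00 + (-0.16) + 0.5 × (-0.16 − 2.31) + 0.5 × (-2.83)
   = 1.00 − 0.16 − 1.235 − 1.415 = -1.81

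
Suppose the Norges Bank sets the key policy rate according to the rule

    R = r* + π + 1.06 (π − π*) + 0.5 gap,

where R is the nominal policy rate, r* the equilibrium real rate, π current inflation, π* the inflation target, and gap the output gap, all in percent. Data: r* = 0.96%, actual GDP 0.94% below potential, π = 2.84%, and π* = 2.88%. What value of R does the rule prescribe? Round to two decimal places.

Output 0.94% below potential → gap = -0.94.
R = 0.96 + 2.84 + 1.06 × (2.84 − 2.88) + 0.5 × (-0.94)
   = 0.96 + 2.84 − 0.0424 − 0.47 = 3.29

3.29%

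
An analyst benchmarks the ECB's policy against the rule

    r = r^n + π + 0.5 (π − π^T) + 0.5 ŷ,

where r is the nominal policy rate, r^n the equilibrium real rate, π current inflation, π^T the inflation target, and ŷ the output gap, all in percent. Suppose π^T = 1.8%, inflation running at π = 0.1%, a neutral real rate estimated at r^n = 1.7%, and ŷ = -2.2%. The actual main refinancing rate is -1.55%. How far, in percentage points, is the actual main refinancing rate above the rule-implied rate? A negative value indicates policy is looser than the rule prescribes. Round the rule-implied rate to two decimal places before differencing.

-1.40 pp

r = 1.7 + 0.1 + 0.5 × (0.1 − 1.8) + 0.5 × (-2.2)
   = 1.7 + 0.1 − 0.85 − 1.1 = -0.15
Deviation = -1.55 − (-0.15) = -1.40 pp.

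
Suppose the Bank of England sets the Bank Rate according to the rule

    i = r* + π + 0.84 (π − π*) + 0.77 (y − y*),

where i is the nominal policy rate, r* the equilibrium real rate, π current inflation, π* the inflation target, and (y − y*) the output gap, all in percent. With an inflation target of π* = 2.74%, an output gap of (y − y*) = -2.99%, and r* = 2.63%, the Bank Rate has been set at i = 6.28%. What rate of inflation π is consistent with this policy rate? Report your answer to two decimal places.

Collecting π: i = r* + (1 + 0.84) π − 0.84 π* + 0.77 (y − y*)
1.84 π = 6.28 − 2.63 + 0.84 × 2.74 − 0.77 × (-2.99) = 8.2539
π = 8.2539 / 1.84 = 4.49

4.49%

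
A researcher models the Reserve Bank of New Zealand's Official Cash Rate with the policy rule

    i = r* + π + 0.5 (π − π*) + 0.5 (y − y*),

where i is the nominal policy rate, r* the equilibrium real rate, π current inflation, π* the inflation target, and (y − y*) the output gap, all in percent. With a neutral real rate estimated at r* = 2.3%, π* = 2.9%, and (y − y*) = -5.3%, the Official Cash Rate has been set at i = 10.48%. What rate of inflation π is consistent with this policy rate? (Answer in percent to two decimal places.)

8.19%

Collecting π: i = r* + (1 + 0.5) π − 0.5 π* + 0.5 (y − y*)
1.5 π = 10.48 − 2.3 + 0.5 × 2.9 − 0.5 × (-5.3) = 12.28
π = 12.28 / 1.5 = 8.19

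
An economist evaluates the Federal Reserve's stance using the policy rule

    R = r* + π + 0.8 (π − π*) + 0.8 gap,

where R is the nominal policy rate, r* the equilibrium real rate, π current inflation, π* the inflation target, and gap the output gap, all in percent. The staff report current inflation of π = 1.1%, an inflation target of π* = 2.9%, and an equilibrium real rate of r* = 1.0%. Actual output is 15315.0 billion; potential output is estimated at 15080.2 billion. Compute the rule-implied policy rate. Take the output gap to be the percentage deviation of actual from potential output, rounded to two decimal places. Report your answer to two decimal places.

1.91%

Output gap = 100 × (15315.0 − 15080.2) / 15080.2 = 1.56%.
R = 1.00 + 1.10 + 0.8 × (1.10 − 2.90) + 0.8 × 1.56
   = 1.00 + 1.1 − 1.44 + 1.248 = 1.91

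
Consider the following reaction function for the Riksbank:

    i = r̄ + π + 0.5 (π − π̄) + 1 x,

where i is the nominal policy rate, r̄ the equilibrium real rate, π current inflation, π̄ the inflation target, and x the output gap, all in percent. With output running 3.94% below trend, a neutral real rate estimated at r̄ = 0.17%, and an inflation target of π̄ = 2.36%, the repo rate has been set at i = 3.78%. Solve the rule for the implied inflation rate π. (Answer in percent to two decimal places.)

Output 3.94% below potential → x = -3.94.
Collecting π: i = r̄ + (1 + 0.5) π − 0.5 π̄ + 1 x
1.5 π = 3.78 − 0.17 + 0.5 × 2.36 − 1 × (-3.94) = 8.73
π = 8.73 / 1.5 = 5.82

5.82%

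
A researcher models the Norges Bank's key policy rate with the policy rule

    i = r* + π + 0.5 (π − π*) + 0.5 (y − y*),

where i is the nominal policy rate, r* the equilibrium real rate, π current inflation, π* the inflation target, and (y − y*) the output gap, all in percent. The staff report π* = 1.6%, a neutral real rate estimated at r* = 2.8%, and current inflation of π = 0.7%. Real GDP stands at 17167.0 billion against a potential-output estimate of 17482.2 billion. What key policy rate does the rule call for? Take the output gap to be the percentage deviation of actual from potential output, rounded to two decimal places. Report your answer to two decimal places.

2.15%

Output gap = 100 × (17167.0 − 17482.2) / 17482.2 = -1.80%.
i = 2.80 + 0.70 + 0.5 × (0.70 − 1.60) + 0.5 × (-1.80)
   = 2.80 + 0.7 − 0.45 − 0.9 = 2.15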